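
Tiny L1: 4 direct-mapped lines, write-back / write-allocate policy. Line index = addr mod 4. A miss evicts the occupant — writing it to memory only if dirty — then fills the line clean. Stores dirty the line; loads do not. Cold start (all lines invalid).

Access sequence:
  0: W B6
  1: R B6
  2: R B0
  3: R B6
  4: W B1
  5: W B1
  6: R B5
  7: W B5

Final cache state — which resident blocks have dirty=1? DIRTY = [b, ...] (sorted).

DIRTY = [5, 6]

0: W B6 -> L2 miss  d=D]
1: R B6 -> L2 hit  d=D]
2: R B0 -> L0 miss  d=-]
3: R B6 -> L2 hit  d=D]
4: W B1 -> L1 miss  d=D]
5: W B1 -> L1 hit  d=D]
6: R B5 -> L1 miss wb->B1  d=-]
7: W B5 -> L1 hit  d=D]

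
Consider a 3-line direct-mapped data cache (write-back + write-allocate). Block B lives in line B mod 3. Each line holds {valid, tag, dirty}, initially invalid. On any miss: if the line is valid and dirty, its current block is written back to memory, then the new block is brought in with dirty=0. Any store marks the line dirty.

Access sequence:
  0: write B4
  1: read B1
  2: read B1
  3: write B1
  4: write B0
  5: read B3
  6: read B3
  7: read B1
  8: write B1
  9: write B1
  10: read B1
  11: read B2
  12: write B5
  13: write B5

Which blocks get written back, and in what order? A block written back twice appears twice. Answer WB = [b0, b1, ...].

WB = [4, 0]

0: W B4 -> L1 miss  d=D]
1: R B1 -> L1 miss wb->B4  d=-]
2: R B1 -> L1 hit  d=-]
3: W B1 -> L1 hit  d=D]
4: W B0 -> L0 miss  d=D]
5: R B3 -> L0 miss wb->B0  d=-]
6: R B3 -> L0 hit  d=-]
7: R B1 -> L1 hit  d=D]
8: W B1 -> L1 hit  d=D]
9: W B1 -> L1 hit  d=D]
10: R B1 -> L1 hit  d=D]
11: R B2 -> L2 miss  d=-]
12: W B5 -> L2 miss  d=D]
13: W B5 -> L2 hit  d=D]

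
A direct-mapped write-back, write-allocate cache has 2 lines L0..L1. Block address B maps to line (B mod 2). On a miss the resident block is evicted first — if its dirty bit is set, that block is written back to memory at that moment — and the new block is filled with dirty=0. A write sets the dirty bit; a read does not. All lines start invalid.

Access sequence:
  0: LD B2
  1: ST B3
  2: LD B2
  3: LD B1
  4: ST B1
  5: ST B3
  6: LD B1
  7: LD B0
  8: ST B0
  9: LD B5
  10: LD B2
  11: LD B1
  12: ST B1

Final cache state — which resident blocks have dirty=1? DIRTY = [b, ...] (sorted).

DIRTY = [1]

0: R B2 -> L0 miss  d=-]
1: W B3 -> L1 miss  d=D]
2: R B2 -> L0 hit  d=-]
3: R B1 -> L1 miss wb->B3  d=-]
4: W B1 -> L1 hit  d=D]
5: W B3 -> L1 miss wb->B1  d=D]
6: R B1 -> L1 miss wb->B3  d=-]
7: R B0 -> L0 miss  d=-]
8: W B0 -> L0 hit  d=D]
9: R B5 -> L1 miss  d=-]
10: R B2 -> L0 miss wb->B0  d=-]
11: R B1 -> L1 miss  d=-]
12: W B1 -> L1 hit  d=D]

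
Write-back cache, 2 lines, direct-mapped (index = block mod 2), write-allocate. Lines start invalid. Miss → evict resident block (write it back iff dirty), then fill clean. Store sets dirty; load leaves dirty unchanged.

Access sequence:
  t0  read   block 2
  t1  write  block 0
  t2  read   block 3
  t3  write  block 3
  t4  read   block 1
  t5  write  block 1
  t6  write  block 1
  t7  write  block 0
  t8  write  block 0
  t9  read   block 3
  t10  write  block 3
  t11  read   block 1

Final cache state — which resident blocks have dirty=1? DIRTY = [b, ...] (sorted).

DIRTY = [0]

  0 | R B2 → L0 miss [-]
  1 | W B0 → L0 miss [D]
  2 | R B3 → L1 miss [-]
  3 | W B3 → L1 hit [D]
  4 | R B1 → L1 miss wb→B3 [-]
  5 | W B1 → L1 hit [D]
  6 | W B1 → L1 hit [D]
  7 | W B0 → L0 hit [D]
  8 | W B0 → L0 hit [D]
  9 | R B3 → L1 miss wb→B1 [-]
  10 | W B3 → L1 hit [D]
  11 | R B1 → L1 miss wb→B3 [-]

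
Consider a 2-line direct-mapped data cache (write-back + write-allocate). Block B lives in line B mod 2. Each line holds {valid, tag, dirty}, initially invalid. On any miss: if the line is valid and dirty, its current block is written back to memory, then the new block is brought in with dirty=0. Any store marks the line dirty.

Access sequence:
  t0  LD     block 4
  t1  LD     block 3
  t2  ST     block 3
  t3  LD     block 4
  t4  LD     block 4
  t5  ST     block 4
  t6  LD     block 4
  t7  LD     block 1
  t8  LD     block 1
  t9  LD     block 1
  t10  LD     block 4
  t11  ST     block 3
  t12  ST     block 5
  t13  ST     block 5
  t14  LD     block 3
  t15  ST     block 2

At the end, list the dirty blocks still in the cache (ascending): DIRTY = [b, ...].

0: R B4 → L0 miss [-]
1: R B3 → L1 miss [-]
2: W B3 → L1 hit [D]
3: R B4 → L0 hit [-]
4: R B4 → L0 hit [-]
5: W B4 → L0 hit [D]
6: R B4 → L0 hit [D]
7: R B1 → L1 miss wb→B3 [-]
8: R B1 → L1 hit [-]
9: R B1 → L1 hit [-]
10: R B4 → L0 hit [D]
11: W B3 → L1 miss [D]
12: W B5 → L1 miss wb→B3 [D]
13: W B5 → L1 hit [D]
14: R B3 → L1 miss wb→B5 [-]
15: W B2 → L0 miss wb→B4 [D]

DIRTY = [2]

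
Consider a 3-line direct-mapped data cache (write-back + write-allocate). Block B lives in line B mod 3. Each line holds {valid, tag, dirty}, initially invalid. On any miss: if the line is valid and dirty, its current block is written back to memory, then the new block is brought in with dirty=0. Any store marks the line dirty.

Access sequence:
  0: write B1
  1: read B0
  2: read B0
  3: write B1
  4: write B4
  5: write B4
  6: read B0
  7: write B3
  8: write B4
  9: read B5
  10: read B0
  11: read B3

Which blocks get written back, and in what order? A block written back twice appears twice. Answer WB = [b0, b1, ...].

WB = [1, 3]

0: W B1 -> L1 miss  d=D]
1: R B0 -> L0 miss  d=-]
2: R B0 -> L0 hit  d=-]
3: W B1 -> L1 hit  d=D]
4: W B4 -> L1 miss wb->B1  d=D]
5: W B4 -> L1 hit  d=D]
6: R B0 -> L0 hit  d=-]
7: W B3 -> L0 miss  d=D]
8: W B4 -> L1 hit  d=D]
9: R B5 -> L2 miss  d=-]
10: R B0 -> L0 miss wb->B3  d=-]
11: R B3 -> L0 miss  d=-]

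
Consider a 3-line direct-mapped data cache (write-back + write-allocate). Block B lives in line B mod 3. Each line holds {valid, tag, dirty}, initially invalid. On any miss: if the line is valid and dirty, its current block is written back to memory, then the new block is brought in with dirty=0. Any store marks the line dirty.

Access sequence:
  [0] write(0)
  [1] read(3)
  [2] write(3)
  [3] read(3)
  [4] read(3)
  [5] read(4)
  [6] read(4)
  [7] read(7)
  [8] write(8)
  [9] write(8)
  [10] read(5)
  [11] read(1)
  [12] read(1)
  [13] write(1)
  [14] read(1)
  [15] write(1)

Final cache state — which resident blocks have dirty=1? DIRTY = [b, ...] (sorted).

DIRTY = [1, 3]

  0 | W B0 → L0 miss [D]
  1 | R B3 → L0 miss wb→B0 [-]
  2 | W B3 → L0 hit [D]
  3 | R B3 → L0 hit [D]
  4 | R B3 → L0 hit [D]
  5 | R B4 → L1 miss [-]
  6 | R B4 → L1 hit [-]
  7 | R B7 → L1 miss [-]
  8 | W B8 → L2 miss [D]
  9 | W B8 → L2 hit [D]
  10 | R B5 → L2 miss wb→B8 [-]
  11 | R B1 → L1 miss [-]
  12 | R B1 → L1 hit [-]
  13 | W B1 → L1 hit [D]
  14 | R B1 → L1 hit [D]
  15 | W B1 → L1 hit [D]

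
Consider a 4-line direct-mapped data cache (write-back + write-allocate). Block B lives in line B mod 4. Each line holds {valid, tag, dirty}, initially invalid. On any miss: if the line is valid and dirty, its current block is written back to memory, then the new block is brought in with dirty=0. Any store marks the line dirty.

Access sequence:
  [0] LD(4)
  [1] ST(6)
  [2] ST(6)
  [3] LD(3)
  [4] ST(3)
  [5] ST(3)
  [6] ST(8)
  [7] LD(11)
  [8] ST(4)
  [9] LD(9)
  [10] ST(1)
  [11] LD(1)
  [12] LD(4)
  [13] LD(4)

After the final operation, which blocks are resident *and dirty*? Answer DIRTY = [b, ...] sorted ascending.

DIRTY = [1, 4, 6]

  0 | R B4 → L0 miss [-]
  1 | W B6 → L2 miss [D]
  2 | W B6 → L2 hit [D]
  3 | R B3 → L3 miss [-]
  4 | W B3 → L3 hit [D]
  5 | W B3 → L3 hit [D]
  6 | W B8 → L0 miss [D]
  7 | R B11 → L3 miss wb→B3 [-]
  8 | W B4 → L0 miss wb→B8 [D]
  9 | R B9 → L1 miss [-]
  10 | W B1 → L1 miss [D]
  11 | R B1 → L1 hit [D]
  12 | R B4 → L0 hit [D]
  13 | R B4 → L0 hit [D]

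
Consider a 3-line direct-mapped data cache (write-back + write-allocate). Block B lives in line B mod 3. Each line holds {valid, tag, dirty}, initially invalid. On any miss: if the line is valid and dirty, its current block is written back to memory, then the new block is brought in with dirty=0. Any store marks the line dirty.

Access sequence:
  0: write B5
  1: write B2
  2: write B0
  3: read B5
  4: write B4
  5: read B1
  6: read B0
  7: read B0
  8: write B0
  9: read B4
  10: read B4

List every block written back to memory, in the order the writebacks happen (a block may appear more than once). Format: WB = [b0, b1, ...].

WB = [5, 2, 4]

0: W B5 → L2 miss [D]
1: W B2 → L2 miss wb→B5 [D]
2: W B0 → L0 miss [D]
3: R B5 → L2 miss wb→B2 [-]
4: W B4 → L1 miss [D]
5: R B1 → L1 miss wb→B4 [-]
6: R B0 → L0 hit [D]
7: R B0 → L0 hit [D]
8: W B0 → L0 hit [D]
9: R B4 → L1 miss [-]
10: R B4 → L1 hit [-]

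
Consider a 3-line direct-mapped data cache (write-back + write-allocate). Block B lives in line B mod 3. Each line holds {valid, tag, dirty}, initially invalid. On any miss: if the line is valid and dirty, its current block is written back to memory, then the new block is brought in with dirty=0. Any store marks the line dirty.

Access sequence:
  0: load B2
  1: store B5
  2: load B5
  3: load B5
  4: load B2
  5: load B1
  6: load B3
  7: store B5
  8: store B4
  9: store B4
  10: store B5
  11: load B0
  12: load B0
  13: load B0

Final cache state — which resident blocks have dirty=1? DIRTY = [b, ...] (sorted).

DIRTY = [4, 5]

0: R B2 -> L2 miss  d=-]
1: W B5 -> L2 miss  d=D]
2: R B5 -> L2 hit  d=D]
3: R B5 -> L2 hit  d=D]
4: R B2 -> L2 miss wb->B5  d=-]
5: R B1 -> L1 miss  d=-]
6: R B3 -> L0 miss  d=-]
7: W B5 -> L2 miss  d=D]
8: W B4 -> L1 miss  d=D]
9: W B4 -> L1 hit  d=D]
10: W B5 -> L2 hit  d=D]
11: R B0 -> L0 miss  d=-]
12: R B0 -> L0 hit  d=-]
13: R B0 -> L0 hit  d=-]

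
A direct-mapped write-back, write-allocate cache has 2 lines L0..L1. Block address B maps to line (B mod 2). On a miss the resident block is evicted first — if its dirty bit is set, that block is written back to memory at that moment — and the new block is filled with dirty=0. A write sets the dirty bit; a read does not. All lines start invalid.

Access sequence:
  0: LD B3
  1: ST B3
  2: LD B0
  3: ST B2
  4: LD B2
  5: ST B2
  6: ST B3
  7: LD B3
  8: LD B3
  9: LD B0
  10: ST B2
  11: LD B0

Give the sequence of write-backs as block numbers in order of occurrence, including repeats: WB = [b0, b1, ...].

0: R B3 → L1 miss [-]
1: W B3 → L1 hit [D]
2: R B0 → L0 miss [-]
3: W B2 → L0 miss [D]
4: R B2 → L0 hit [D]
5: W B2 → L0 hit [D]
6: W B3 → L1 hit [D]
7: R B3 → L1 hit [D]
8: R B3 → L1 hit [D]
9: R B0 → L0 miss wb→B2 [-]
10: W B2 → L0 miss [D]
11: R B0 → L0 miss wb→B2 [-]

WB = [2, 2]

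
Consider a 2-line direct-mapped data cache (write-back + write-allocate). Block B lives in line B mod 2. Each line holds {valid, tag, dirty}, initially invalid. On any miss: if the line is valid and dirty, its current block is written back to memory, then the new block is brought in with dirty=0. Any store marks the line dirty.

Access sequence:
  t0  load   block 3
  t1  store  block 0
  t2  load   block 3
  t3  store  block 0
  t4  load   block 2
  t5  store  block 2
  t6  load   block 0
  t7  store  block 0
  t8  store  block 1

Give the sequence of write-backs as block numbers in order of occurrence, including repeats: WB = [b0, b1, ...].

WB = [0, 2]

0: R B3 → L1 miss [-]
1: W B0 → L0 miss [D]
2: R B3 → L1 hit [-]
3: W B0 → L0 hit [D]
4: R B2 → L0 miss wb→B0 [-]
5: W B2 → L0 hit [D]
6: R B0 → L0 miss wb→B2 [-]
7: W B0 → L0 hit [D]
8: W B1 → L1 miss [D]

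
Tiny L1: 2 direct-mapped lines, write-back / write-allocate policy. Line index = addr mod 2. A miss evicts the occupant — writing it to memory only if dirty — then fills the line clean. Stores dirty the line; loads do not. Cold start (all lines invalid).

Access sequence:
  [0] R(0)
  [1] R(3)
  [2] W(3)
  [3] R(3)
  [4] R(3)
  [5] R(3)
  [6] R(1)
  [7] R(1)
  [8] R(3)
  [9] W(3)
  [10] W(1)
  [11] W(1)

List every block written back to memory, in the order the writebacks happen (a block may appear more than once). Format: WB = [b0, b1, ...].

WB = [3, 3]

0: R B0 → L0 miss [-]
1: R B3 → L1 miss [-]
2: W B3 → L1 hit [D]
3: R B3 → L1 hit [D]
4: R B3 → L1 hit [D]
5: R B3 → L1 hit [D]
6: R B1 → L1 miss wb→B3 [-]
7: R B1 → L1 hit [-]
8: R B3 → L1 miss [-]
9: W B3 → L1 hit [D]
10: W B1 → L1 miss wb→B3 [D]
11: W B1 → L1 hit [D]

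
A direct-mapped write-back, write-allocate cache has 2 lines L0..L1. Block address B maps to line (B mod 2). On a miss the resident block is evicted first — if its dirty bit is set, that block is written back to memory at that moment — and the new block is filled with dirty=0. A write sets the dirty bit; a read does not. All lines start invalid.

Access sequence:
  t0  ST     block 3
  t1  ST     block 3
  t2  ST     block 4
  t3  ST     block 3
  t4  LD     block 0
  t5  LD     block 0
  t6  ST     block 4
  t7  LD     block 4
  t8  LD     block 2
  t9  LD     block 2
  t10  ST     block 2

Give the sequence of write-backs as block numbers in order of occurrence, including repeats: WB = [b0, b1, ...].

  0 | W B3 → L1 miss [D]
  1 | W B3 → L1 hit [D]
  2 | W B4 → L0 miss [D]
  3 | W B3 → L1 hit [D]
  4 | R B0 → L0 miss wb→B4 [-]
  5 | R B0 → L0 hit [-]
  6 | W B4 → L0 miss [D]
  7 | R B4 → L0 hit [D]
  8 | R B2 → L0 miss wb→B4 [-]
  9 | R B2 → L0 hit [-]
  10 | W B2 → L0 hit [D]

WB = [4, 4]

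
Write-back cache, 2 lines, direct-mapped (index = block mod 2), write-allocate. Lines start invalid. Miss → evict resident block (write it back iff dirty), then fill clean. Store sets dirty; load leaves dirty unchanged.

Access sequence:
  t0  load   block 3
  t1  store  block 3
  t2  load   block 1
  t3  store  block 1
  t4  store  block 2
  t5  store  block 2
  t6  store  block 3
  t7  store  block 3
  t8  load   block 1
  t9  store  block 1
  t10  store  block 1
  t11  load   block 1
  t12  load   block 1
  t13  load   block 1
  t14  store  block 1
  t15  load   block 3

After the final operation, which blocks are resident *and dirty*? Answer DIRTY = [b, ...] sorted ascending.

DIRTY = [2]

  0 | R B3 → L1 miss [-]
  1 | W B3 → L1 hit [D]
  2 | R B1 → L1 miss wb→B3 [-]
  3 | W B1 → L1 hit [D]
  4 | W B2 → L0 miss [D]
  5 | W B2 → L0 hit [D]
  6 | W B3 → L1 miss wb→B1 [D]
  7 | W B3 → L1 hit [D]
  8 | R B1 → L1 miss wb→B3 [-]
  9 | W B1 → L1 hit [D]
  10 | W B1 → L1 hit [D]
  11 | R B1 → L1 hit [D]
  12 | R B1 → L1 hit [D]
  13 | R B1 → L1 hit [D]
  14 | W B1 → L1 hit [D]
  15 | R B3 → L1 miss wb→B1 [-]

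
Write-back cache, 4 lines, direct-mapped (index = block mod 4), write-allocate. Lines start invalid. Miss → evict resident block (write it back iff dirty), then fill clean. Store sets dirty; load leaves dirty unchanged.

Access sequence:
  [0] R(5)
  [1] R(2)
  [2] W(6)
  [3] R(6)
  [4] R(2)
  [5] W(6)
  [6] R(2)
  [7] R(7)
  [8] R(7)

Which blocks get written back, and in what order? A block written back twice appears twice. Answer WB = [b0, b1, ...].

WB = [6, 6]

  0 | R B5 → L1 miss [-]
  1 | R B2 → L2 miss [-]
  2 | W B6 → L2 miss [D]
  3 | R B6 → L2 hit [D]
  4 | R B2 → L2 miss wb→B6 [-]
  5 | W B6 → L2 miss [D]
  6 | R B2 → L2 miss wb→B6 [-]
  7 | R B7 → L3 miss [-]
  8 | R B7 → L3 hit [-]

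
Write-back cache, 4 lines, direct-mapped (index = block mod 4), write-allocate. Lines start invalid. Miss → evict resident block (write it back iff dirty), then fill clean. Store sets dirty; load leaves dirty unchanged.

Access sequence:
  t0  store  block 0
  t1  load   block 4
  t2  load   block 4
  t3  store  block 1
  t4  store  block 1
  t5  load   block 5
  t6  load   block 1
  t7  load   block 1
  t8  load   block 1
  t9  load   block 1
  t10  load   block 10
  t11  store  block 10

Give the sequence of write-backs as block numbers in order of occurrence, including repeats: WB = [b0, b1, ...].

0: W B0 → L0 miss [D]
1: R B4 → L0 miss wb→B0 [-]
2: R B4 → L0 hit [-]
3: W B1 → L1 miss [D]
4: W B1 → L1 hit [D]
5: R B5 → L1 miss wb→B1 [-]
6: R B1 → L1 miss [-]
7: R B1 → L1 hit [-]
8: R B1 → L1 hit [-]
9: R B1 → L1 hit [-]
10: R B10 → L2 miss [-]
11: W B10 → L2 hit [D]

WB = [0, 1]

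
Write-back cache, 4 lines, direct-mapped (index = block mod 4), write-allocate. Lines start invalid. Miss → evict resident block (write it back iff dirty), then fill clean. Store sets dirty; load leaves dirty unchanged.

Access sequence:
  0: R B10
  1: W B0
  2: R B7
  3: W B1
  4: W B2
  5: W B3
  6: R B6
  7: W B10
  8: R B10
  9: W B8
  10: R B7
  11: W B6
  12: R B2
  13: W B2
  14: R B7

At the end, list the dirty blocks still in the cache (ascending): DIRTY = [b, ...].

  0 | R B10 → L2 miss [-]
  1 | W B0 → L0 miss [D]
  2 | R B7 → L3 miss [-]
  3 | W B1 → L1 miss [D]
  4 | W B2 → L2 miss [D]
  5 | W B3 → L3 miss [D]
  6 | R B6 → L2 miss wb→B2 [-]
  7 | W B10 → L2 miss [D]
  8 | R B10 → L2 hit [D]
  9 | W B8 → L0 miss wb→B0 [D]
  10 | R B7 → L3 miss wb→B3 [-]
  11 | W B6 → L2 miss wb→B10 [D]
  12 | R B2 → L2 miss wb→B6 [-]
  13 | W B2 → L2 hit [D]
  14 | R B7 → L3 hit [-]

DIRTY = [1, 2, 8]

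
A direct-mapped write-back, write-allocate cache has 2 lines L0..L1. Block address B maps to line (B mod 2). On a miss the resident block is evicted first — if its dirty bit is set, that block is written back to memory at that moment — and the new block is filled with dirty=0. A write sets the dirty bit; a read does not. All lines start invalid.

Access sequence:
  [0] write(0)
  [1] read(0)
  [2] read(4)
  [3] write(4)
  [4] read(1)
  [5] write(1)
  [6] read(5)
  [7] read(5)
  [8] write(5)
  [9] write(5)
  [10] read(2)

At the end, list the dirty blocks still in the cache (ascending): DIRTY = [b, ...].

DIRTY = [5]

0: W B0 -> L0 miss  d=D]
1: R B0 -> L0 hit  d=D]
2: R B4 -> L0 miss wb->B0  d=-]
3: W B4 -> L0 hit  d=D]
4: R B1 -> L1 miss  d=-]
5: W B1 -> L1 hit  d=D]
6: R B5 -> L1 miss wb->B1  d=-]
7: R B5 -> L1 hit  d=-]
8: W B5 -> L1 hit  d=D]
9: W B5 -> L1 hit  d=D]
10: R B2 -> L0 miss wb->B4  d=-]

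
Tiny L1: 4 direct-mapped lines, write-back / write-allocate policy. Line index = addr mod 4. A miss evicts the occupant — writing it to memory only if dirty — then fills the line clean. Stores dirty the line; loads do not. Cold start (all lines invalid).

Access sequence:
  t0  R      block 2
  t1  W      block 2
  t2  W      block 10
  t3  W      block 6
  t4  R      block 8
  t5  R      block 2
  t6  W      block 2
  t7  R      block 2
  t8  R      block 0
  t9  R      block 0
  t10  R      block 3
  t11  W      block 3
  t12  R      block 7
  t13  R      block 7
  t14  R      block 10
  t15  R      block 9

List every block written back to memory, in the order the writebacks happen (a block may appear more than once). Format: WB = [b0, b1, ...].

0: R B2 → L2 miss [-]
1: W B2 → L2 hit [D]
2: W B10 → L2 miss wb→B2 [D]
3: W B6 → L2 miss wb→B10 [D]
4: R B8 → L0 miss [-]
5: R B2 → L2 miss wb→B6 [-]
6: W B2 → L2 hit [D]
7: R B2 → L2 hit [D]
8: R B0 → L0 miss [-]
9: R B0 → L0 hit [-]
10: R B3 → L3 miss [-]
11: W B3 → L3 hit [D]
12: R B7 → L3 miss wb→B3 [-]
13: R B7 → L3 hit [-]
14: R B10 → L2 miss wb→B2 [-]
15: R B9 → L1 miss [-]

WB = [2, 10, 6, 3, 2]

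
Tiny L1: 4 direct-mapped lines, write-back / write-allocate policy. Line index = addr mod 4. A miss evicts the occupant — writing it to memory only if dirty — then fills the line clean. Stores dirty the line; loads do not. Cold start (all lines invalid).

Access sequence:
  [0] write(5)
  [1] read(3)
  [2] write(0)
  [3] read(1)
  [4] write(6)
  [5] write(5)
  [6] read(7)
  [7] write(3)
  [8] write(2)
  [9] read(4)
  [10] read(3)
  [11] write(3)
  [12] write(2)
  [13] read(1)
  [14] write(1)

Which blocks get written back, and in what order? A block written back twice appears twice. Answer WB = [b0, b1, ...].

  0 | W B5 → L1 miss [D]
  1 | R B3 → L3 miss [-]
  2 | W B0 → L0 miss [D]
  3 | R B1 → L1 miss wb→B5 [-]
  4 | W B6 → L2 miss [D]
  5 | W B5 → L1 miss [D]
  6 | R B7 → L3 miss [-]
  7 | W B3 → L3 miss [D]
  8 | W B2 → L2 miss wb→B6 [D]
  9 | R B4 → L0 miss wb→B0 [-]
  10 | R B3 → L3 hit [D]
  11 | W B3 → L3 hit [D]
  12 | W B2 → L2 hit [D]
  13 | R B1 → L1 miss wb→B5 [-]
  14 | W B1 → L1 hit [D]

WB = [5, 6, 0, 5]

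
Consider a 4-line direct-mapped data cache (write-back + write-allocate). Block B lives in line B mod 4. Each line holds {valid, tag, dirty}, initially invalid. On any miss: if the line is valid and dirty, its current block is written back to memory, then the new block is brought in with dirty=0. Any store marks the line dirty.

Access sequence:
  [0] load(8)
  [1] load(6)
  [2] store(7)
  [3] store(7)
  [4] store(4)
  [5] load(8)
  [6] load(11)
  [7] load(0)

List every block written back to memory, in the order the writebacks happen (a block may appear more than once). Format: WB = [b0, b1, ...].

  0 | R B8 → L0 miss [-]
  1 | R B6 → L2 miss [-]
  2 | W B7 → L3 miss [D]
  3 | W B7 → L3 hit [D]
  4 | W B4 → L0 miss [D]
  5 | R B8 → L0 miss wb→B4 [-]
  6 | R B11 → L3 miss wb→B7 [-]
  7 | R B0 → L0 miss [-]

WB = [4, 7]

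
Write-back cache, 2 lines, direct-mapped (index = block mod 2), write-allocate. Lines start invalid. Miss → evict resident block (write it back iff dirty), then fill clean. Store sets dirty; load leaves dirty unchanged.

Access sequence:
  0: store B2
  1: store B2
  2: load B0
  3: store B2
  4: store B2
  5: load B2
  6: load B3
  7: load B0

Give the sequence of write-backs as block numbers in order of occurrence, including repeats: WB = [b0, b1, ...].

  0 | W B2 → L0 miss [D]
  1 | W B2 → L0 hit [D]
  2 | R B0 → L0 miss wb→B2 [-]
  3 | W B2 → L0 miss [D]
  4 | W B2 → L0 hit [D]
  5 | R B2 → L0 hit [D]
  6 | R B3 → L1 miss [-]
  7 | R B0 → L0 miss wb→B2 [-]

WB = [2, 2]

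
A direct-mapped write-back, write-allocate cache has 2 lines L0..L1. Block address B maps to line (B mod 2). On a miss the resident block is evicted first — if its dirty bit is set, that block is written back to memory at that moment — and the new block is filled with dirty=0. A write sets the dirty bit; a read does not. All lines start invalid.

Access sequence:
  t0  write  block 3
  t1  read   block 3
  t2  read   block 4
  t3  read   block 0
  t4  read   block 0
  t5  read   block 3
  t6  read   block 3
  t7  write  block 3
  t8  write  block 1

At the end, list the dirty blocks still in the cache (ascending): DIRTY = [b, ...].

DIRTY = [1]

0: W B3 → L1 miss [D]
1: R B3 → L1 hit [D]
2: R B4 → L0 miss [-]
3: R B0 → L0 miss [-]
4: R B0 → L0 hit [-]
5: R B3 → L1 hit [D]
6: R B3 → L1 hit [D]
7: W B3 → L1 hit [D]
8: W B1 → L1 miss wb→B3 [D]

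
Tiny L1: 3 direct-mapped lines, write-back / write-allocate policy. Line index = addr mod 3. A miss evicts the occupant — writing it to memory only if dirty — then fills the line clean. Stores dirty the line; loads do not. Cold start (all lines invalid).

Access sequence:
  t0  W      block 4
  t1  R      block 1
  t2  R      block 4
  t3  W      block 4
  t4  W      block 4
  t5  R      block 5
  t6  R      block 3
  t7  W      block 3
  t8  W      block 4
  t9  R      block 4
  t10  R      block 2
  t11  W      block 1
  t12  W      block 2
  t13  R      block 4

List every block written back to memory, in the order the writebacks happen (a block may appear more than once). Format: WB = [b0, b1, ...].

0: W B4 -> L1 miss  d=D]
1: R B1 -> L1 miss wb->B4  d=-]
2: R B4 -> L1 miss  d=-]
3: W B4 -> L1 hit  d=D]
4: W B4 -> L1 hit  d=D]
5: R B5 -> L2 miss  d=-]
6: R B3 -> L0 miss  d=-]
7: W B3 -> L0 hit  d=D]
8: W B4 -> L1 hit  d=D]
9: R B4 -> L1 hit  d=D]
10: R B2 -> L2 miss  d=-]
11: W B1 -> L1 miss wb->B4  d=D]
12: W B2 -> L2 hit  d=D]
13: R B4 -> L1 miss wb->B1  d=-]

WB = [4, 4, 1]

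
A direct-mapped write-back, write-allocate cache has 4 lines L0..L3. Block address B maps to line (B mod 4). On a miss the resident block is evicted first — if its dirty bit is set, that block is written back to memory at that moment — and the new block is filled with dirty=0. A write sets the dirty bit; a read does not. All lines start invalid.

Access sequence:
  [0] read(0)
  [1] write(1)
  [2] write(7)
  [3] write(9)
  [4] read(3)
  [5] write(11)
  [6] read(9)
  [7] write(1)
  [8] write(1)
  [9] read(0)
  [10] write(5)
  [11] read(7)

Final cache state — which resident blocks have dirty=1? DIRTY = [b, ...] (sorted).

DIRTY = [5]

  0 | R B0 → L0 miss [-]
  1 | W B1 → L1 miss [D]
  2 | W B7 → L3 miss [D]
  3 | W B9 → L1 miss wb→B1 [D]
  4 | R B3 → L3 miss wb→B7 [-]
  5 | W B11 → L3 miss [D]
  6 | R B9 → L1 hit [D]
  7 | W B1 → L1 miss wb→B9 [D]
  8 | W B1 → L1 hit [D]
  9 | R B0 → L0 hit [-]
  10 | W B5 → L1 miss wb→B1 [D]
  11 | R B7 → L3 miss wb→B11 [-]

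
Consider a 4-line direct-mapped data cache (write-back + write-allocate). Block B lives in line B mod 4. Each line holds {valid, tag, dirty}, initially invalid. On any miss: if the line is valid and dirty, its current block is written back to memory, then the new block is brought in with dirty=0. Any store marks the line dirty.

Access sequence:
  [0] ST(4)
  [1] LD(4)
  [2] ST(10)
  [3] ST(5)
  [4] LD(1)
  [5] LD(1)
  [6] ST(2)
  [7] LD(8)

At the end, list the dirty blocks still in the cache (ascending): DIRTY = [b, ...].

DIRTY = [2]

  0 | W B4 → L0 miss [D]
  1 | R B4 → L0 hit [D]
  2 | W B10 → L2 miss [D]
  3 | W B5 → L1 miss [D]
  4 | R B1 → L1 miss wb→B5 [-]
  5 | R B1 → L1 hit [-]
  6 | W B2 → L2 miss wb→B10 [D]
  7 | R B8 → L0 miss wb→B4 [-]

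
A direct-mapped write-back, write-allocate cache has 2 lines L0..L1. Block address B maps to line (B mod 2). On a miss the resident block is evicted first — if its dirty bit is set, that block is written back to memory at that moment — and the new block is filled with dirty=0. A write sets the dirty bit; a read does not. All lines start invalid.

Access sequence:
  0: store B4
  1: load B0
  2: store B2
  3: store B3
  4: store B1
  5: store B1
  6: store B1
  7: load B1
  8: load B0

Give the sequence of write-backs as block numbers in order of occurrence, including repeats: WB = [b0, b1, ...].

WB = [4, 3, 2]

0: W B4 -> L0 miss  d=D]
1: R B0 -> L0 miss wb->B4  d=-]
2: W B2 -> L0 miss  d=D]
3: W B3 -> L1 miss  d=D]
4: W B1 -> L1 miss wb->B3  d=D]
5: W B1 -> L1 hit  d=D]
6: W B1 -> L1 hit  d=D]
7: R B1 -> L1 hit  d=D]
8: R B0 -> L0 miss wb->B2  d=-]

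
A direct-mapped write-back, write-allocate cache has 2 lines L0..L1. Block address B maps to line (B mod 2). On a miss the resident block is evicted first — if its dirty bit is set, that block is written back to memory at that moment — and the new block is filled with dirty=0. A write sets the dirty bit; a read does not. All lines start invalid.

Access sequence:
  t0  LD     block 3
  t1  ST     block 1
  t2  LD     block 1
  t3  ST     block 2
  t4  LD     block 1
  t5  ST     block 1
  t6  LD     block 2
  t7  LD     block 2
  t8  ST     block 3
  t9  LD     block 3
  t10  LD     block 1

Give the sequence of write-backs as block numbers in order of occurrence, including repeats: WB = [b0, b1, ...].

0: R B3 -> L1 miss  d=-]
1: W B1 -> L1 miss  d=D]
2: R B1 -> L1 hit  d=D]
3: W B2 -> L0 miss  d=D]
4: R B1 -> L1 hit  d=D]
5: W B1 -> L1 hit  d=D]
6: R B2 -> L0 hit  d=D]
7: R B2 -> L0 hit  d=D]
8: W B3 -> L1 miss wb->B1  d=D]
9: R B3 -> L1 hit  d=D]
10: R B1 -> L1 miss wb->B3  d=-]

WB = [1, 3]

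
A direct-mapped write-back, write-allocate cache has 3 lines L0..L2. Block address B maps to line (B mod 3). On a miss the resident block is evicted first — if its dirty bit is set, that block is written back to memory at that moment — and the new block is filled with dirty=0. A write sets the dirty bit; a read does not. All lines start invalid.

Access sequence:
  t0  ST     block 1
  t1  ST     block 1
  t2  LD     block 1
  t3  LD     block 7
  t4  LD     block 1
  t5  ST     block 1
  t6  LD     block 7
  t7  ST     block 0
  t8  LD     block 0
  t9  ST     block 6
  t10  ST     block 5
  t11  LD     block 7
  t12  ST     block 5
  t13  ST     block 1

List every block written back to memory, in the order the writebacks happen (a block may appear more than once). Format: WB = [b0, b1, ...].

WB = [1, 1, 0]

  0 | W B1 → L1 miss [D]
  1 | W B1 → L1 hit [D]
  2 | R B1 → L1 hit [D]
  3 | R B7 → L1 miss wb→B1 [-]
  4 | R B1 → L1 miss [-]
  5 | W B1 → L1 hit [D]
  6 | R B7 → L1 miss wb→B1 [-]
  7 | W B0 → L0 miss [D]
  8 | R B0 → L0 hit [D]
  9 | W B6 → L0 miss wb→B0 [D]
  10 | W B5 → L2 miss [D]
  11 | R B7 → L1 hit [-]
  12 | W B5 → L2 hit [D]
  13 | W B1 → L1 miss [D]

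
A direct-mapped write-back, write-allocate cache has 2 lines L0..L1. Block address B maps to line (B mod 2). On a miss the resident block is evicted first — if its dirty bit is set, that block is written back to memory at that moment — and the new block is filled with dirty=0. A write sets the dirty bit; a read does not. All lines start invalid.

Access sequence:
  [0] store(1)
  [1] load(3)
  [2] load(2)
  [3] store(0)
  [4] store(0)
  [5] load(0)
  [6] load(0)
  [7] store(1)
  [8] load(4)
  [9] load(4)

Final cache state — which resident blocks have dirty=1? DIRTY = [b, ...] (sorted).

  0 | W B1 → L1 miss [D]
  1 | R B3 → L1 miss wb→B1 [-]
  2 | R B2 → L0 miss [-]
  3 | W B0 → L0 miss [D]
  4 | W B0 → L0 hit [D]
  5 | R B0 → L0 hit [D]
  6 | R B0 → L0 hit [D]
  7 | W B1 → L1 miss [D]
  8 | R B4 → L0 miss wb→B0 [-]
  9 | R B4 → L0 hit [-]

DIRTY = [1]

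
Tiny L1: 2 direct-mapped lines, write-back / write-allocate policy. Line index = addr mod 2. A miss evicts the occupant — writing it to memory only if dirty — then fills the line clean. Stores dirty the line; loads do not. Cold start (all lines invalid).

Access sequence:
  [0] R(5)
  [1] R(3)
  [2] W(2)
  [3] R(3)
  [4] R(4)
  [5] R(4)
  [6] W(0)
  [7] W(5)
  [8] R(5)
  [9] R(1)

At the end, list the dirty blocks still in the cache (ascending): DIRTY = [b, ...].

DIRTY = [0]

0: R B5 -> L1 miss  d=-]
1: R B3 -> L1 miss  d=-]
2: W B2 -> L0 miss  d=D]
3: R B3 -> L1 hit  d=-]
4: R B4 -> L0 miss wb->B2  d=-]
5: R B4 -> L0 hit  d=-]
6: W B0 -> L0 miss  d=D]
7: W B5 -> L1 miss  d=D]
8: R B5 -> L1 hit  d=D]
9: R B1 -> L1 miss wb->B5  d=-]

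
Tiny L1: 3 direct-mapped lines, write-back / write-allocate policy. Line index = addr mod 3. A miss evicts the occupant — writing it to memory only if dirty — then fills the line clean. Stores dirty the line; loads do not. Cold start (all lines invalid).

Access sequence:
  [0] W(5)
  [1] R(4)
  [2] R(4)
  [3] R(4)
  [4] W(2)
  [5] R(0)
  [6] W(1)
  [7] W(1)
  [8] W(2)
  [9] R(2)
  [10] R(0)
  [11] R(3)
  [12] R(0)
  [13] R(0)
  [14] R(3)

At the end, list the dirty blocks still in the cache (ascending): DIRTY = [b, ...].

0: W B5 -> L2 miss  d=D]
1: R B4 -> L1 miss  d=-]
2: R B4 -> L1 hit  d=-]
3: R B4 -> L1 hit  d=-]
4: W B2 -> L2 miss wb->B5  d=D]
5: R B0 -> L0 miss  d=-]
6: W B1 -> L1 miss  d=D]
7: W B1 -> L1 hit  d=D]
8: W B2 -> L2 hit  d=D]
9: R B2 -> L2 hit  d=D]
10: R B0 -> L0 hit  d=-]
11: R B3 -> L0 miss  d=-]
12: R B0 -> L0 miss  d=-]
13: R B0 -> L0 hit  d=-]
14: R B3 -> L0 miss  d=-]

DIRTY = [1, 2]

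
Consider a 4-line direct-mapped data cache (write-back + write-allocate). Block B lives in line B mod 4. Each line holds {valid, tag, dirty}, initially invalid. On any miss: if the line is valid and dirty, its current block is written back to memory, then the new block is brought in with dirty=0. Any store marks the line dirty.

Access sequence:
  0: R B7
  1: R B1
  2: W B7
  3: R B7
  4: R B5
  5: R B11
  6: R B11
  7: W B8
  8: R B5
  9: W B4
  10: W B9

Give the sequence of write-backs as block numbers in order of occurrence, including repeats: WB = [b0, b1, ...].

0: R B7 -> L3 miss  d=-]
1: R B1 -> L1 miss  d=-]
2: W B7 -> L3 hit  d=D]
3: R B7 -> L3 hit  d=D]
4: R B5 -> L1 miss  d=-]
5: R B11 -> L3 miss wb->B7  d=-]
6: R B11 -> L3 hit  d=-]
7: W B8 -> L0 miss  d=D]
8: R B5 -> L1 hit  d=-]
9: W B4 -> L0 miss wb->B8  d=D]
10: W B9 -> L1 miss  d=D]

WB = [7, 8]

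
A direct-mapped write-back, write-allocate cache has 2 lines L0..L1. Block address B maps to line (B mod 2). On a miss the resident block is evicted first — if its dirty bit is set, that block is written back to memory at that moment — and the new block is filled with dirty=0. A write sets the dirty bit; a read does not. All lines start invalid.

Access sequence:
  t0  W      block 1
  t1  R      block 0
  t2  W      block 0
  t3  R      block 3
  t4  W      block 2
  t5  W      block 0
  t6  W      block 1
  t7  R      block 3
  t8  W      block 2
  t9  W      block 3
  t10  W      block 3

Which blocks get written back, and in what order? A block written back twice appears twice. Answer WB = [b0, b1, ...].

WB = [1, 0, 2, 1, 0]

0: W B1 -> L1 miss  d=D]
1: R B0 -> L0 miss  d=-]
2: W B0 -> L0 hit  d=D]
3: R B3 -> L1 miss wb->B1  d=-]
4: W B2 -> L0 miss wb->B0  d=D]
5: W B0 -> L0 miss wb->B2  d=D]
6: W B1 -> L1 miss  d=D]
7: R B3 -> L1 miss wb->B1  d=-]
8: W B2 -> L0 miss wb->B0  d=D]
9: W B3 -> L1 hit  d=D]
10: W B3 -> L1 hit  d=D]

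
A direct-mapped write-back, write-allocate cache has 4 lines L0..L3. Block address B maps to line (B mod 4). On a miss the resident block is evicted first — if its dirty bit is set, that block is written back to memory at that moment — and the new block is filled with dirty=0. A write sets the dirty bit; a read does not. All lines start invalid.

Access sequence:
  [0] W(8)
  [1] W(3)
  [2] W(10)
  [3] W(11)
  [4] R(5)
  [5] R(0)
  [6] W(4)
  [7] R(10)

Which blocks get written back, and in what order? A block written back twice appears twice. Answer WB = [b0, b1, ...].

WB = [3, 8]

0: W B8 -> L0 miss  d=D]
1: W B3 -> L3 miss  d=D]
2: W B10 -> L2 miss  d=D]
3: W B11 -> L3 miss wb->B3  d=D]
4: R B5 -> L1 miss  d=-]
5: R B0 -> L0 miss wb->B8  d=-]
6: W B4 -> L0 miss  d=D]
7: R B10 -> L2 hit  d=D]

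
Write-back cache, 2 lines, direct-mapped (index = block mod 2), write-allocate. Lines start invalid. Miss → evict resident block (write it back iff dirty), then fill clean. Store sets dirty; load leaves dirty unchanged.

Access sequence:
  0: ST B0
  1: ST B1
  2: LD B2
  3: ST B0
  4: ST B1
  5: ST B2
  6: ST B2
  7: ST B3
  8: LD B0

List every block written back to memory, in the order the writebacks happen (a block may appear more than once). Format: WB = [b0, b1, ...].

WB = [0, 0, 1, 2]

  0 | W B0 → L0 miss [D]
  1 | W B1 → L1 miss [D]
  2 | R B2 → L0 miss wb→B0 [-]
  3 | W B0 → L0 miss [D]
  4 | W B1 → L1 hit [D]
  5 | W B2 → L0 miss wb→B0 [D]
  6 | W B2 → L0 hit [D]
  7 | W B3 → L1 miss wb→B1 [D]
  8 | R B0 → L0 miss wb→B2 [-]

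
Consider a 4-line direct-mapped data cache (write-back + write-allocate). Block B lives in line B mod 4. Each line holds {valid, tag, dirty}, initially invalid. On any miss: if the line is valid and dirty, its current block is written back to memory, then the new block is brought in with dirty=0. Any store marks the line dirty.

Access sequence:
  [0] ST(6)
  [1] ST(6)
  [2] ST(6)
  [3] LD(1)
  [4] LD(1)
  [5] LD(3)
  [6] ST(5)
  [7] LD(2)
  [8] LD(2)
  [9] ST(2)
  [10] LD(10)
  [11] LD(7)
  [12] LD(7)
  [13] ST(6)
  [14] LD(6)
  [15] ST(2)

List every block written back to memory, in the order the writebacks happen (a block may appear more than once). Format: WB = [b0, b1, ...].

WB = [6, 2, 6]

0: W B6 -> L2 miss  d=D]
1: W B6 -> L2 hit  d=D]
2: W B6 -> L2 hit  d=D]
3: R B1 -> L1 miss  d=-]
4: R B1 -> L1 hit  d=-]
5: R B3 -> L3 miss  d=-]
6: W B5 -> L1 miss  d=D]
7: R B2 -> L2 miss wb->B6  d=-]
8: R B2 -> L2 hit  d=-]
9: W B2 -> L2 hit  d=D]
10: R B10 -> L2 miss wb->B2  d=-]
11: R B7 -> L3 miss  d=-]
12: R B7 -> L3 hit  d=-]
13: W B6 -> L2 miss  d=D]
14: R B6 -> L2 hit  d=D]
15: W B2 -> L2 miss wb->B6  d=D]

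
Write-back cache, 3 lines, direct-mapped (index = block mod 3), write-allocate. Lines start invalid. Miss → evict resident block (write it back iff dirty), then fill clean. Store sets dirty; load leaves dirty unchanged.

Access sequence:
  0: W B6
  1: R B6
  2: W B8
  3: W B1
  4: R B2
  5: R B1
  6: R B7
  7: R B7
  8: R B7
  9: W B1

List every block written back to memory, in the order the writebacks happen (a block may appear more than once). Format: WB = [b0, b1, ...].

0: W B6 -> L0 miss  d=D]
1: R B6 -> L0 hit  d=D]
2: W B8 -> L2 miss  d=D]
3: W B1 -> L1 miss  d=D]
4: R B2 -> L2 miss wb->B8  d=-]
5: R B1 -> L1 hit  d=D]
6: R B7 -> L1 miss wb->B1  d=-]
7: R B7 -> L1 hit  d=-]
8: R B7 -> L1 hit  d=-]
9: W B1 -> L1 miss  d=D]

WB = [8, 1]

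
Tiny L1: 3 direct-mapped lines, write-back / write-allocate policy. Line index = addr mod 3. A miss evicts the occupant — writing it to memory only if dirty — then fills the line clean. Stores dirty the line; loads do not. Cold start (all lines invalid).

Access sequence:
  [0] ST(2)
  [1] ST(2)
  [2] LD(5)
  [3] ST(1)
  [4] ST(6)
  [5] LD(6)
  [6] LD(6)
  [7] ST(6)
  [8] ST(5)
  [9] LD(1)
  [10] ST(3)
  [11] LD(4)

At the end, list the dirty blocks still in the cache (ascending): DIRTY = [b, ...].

  0 | W B2 → L2 miss [D]
  1 | W B2 → L2 hit [D]
  2 | R B5 → L2 miss wb→B2 [-]
  3 | W B1 → L1 miss [D]
  4 | W B6 → L0 miss [D]
  5 | R B6 → L0 hit [D]
  6 | R B6 → L0 hit [D]
  7 | W B6 → L0 hit [D]
  8 | W B5 → L2 hit [D]
  9 | R B1 → L1 hit [D]
  10 | W B3 → L0 miss wb→B6 [D]
  11 | R B4 → L1 miss wb→B1 [-]

DIRTY = [3, 5]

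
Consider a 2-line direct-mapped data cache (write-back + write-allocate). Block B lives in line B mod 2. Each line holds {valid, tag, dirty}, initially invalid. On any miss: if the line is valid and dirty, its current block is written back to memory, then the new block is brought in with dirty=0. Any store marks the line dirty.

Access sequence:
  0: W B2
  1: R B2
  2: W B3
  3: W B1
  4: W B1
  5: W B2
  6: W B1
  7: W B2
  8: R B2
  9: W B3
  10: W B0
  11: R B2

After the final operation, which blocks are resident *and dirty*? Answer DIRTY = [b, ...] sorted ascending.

DIRTY = [3]

  0 | W B2 → L0 miss [D]
  1 | R B2 → L0 hit [D]
  2 | W B3 → L1 miss [D]
  3 | W B1 → L1 miss wb→B3 [D]
  4 | W B1 → L1 hit [D]
  5 | W B2 → L0 hit [D]
  6 | W B1 → L1 hit [D]
  7 | W B2 → L0 hit [D]
  8 | R B2 → L0 hit [D]
  9 | W B3 → L1 miss wb→B1 [D]
  10 | W B0 → L0 miss wb→B2 [D]
  11 | R B2 → L0 miss wb→B0 [-]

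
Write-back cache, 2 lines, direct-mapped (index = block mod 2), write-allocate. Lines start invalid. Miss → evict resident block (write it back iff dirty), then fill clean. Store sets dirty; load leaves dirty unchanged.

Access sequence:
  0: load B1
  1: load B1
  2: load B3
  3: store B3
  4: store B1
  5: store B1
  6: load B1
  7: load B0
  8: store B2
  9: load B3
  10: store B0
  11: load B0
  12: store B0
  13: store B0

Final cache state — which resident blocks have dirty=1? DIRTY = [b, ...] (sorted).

DIRTY = [0]

0: R B1 -> L1 miss  d=-]
1: R B1 -> L1 hit  d=-]
2: R B3 -> L1 miss  d=-]
3: W B3 -> L1 hit  d=D]
4: W B1 -> L1 miss wb->B3  d=D]
5: W B1 -> L1 hit  d=D]
6: R B1 -> L1 hit  d=D]
7: R B0 -> L0 miss  d=-]
8: W B2 -> L0 miss  d=D]
9: R B3 -> L1 miss wb->B1  d=-]
10: W B0 -> L0 miss wb->B2  d=D]
11: R B0 -> L0 hit  d=D]
12: W B0 -> L0 hit  d=D]
13: W B0 -> L0 hit  d=D]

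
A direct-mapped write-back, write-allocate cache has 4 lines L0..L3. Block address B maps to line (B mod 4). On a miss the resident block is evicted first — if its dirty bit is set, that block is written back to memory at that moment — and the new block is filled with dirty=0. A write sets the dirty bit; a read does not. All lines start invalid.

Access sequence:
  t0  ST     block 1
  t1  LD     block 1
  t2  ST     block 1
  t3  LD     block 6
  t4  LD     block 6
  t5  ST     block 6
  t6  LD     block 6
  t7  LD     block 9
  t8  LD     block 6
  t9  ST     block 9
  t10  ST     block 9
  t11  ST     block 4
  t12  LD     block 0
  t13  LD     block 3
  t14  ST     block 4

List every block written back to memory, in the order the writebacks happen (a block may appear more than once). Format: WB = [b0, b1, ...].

  0 | W B1 → L1 miss [D]
  1 | R B1 → L1 hit [D]
  2 | W B1 → L1 hit [D]
  3 | R B6 → L2 miss [-]
  4 | R B6 → L2 hit [-]
  5 | W B6 → L2 hit [D]
  6 | R B6 → L2 hit [D]
  7 | R B9 → L1 miss wb→B1 [-]
  8 | R B6 → L2 hit [D]
  9 | W B9 → L1 hit [D]
  10 | W B9 → L1 hit [D]
  11 | W B4 → L0 miss [D]
  12 | R B0 → L0 miss wb→B4 [-]
  13 | R B3 → L3 miss [-]
  14 | W B4 → L0 miss [D]

WB = [1, 4]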